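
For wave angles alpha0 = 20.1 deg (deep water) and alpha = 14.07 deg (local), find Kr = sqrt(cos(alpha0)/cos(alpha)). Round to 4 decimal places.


Kr = sqrt(cos(alpha0) / cos(alpha))
cos(20.1) = 0.939094
cos(14.07) = 0.969999
Kr = sqrt(0.939094 / 0.969999)
Kr = sqrt(0.968139)
Kr = 0.9839

0.9839


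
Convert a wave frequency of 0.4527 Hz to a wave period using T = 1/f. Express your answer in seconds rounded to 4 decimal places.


T = 1 / f
T = 1 / 0.4527
T = 2.2090 s

2.2090


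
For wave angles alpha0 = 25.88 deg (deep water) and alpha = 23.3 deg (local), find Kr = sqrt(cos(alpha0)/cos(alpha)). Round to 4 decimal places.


Kr = sqrt(cos(alpha0) / cos(alpha))
cos(25.88) = 0.899710
cos(23.3) = 0.918446
Kr = sqrt(0.899710 / 0.918446)
Kr = sqrt(0.979600)
Kr = 0.9897

0.9897


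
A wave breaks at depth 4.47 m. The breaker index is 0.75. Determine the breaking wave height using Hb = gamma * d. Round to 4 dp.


Hb = gamma * d
Hb = 0.75 * 4.47
Hb = 3.3525 m

3.3525


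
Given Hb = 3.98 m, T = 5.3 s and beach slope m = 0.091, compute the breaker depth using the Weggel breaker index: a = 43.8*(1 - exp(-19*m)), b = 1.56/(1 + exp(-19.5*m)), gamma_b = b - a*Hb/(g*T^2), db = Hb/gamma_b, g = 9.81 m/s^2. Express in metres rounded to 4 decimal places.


a = 43.8 * (1 - exp(-19 * m))
exp(-19 * 0.091) = exp(-1.7290) = 0.177462
a = 43.8 * (1 - 0.177462) = 36.027174
b = 1.56 / (1 + exp(-19.5 * m))
exp(-19.5 * 0.091) = exp(-1.7745) = 0.169568
b = 1.56 / (1 + 0.169568) = 1.333826
Hb / (g * T^2) = 3.98 / (9.81 * 5.3^2) = 3.98 / 275.5629 = 0.01444316
gamma_b = b - a * Hb/(g*T^2) = 1.333826 - 36.027174 * 0.01444316 = 0.813479
db = Hb / gamma_b = 3.98 / 0.813479
db = 4.8926 m

4.8926


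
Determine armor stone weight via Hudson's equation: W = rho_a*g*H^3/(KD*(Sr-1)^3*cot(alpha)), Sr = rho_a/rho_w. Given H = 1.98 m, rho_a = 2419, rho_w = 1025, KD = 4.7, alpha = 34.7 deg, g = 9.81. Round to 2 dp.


Sr = rho_a / rho_w = 2419 / 1025 = 2.360000
(Sr - 1) = 1.360000
(Sr - 1)^3 = 2.515456
cot(34.7) = 1 / tan(34.7) = 1 / 0.692433 = 1.444183
Numerator = 2419 * 9.81 * 1.98^3 = 184204.5895
Denominator = 4.7 * 2.515456 * 1.444183 = 17.074065
W = 184204.5895 / 17.074065
W = 10788.56 N

10788.56


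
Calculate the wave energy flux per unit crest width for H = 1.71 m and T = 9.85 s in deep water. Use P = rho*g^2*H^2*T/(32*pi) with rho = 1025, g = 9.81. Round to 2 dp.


P = rho * g^2 * H^2 * T / (32 * pi)
P = 1025 * 9.81^2 * 1.71^2 * 9.85 / (32 * pi)
P = 1025 * 96.2361 * 2.9241 * 9.85 / 100.53096
P = 28261.19 W/m

28261.19


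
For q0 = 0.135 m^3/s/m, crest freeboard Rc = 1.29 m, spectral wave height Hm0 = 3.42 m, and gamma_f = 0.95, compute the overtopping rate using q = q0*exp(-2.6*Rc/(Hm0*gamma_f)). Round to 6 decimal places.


q = q0 * exp(-2.6 * Rc / (Hm0 * gamma_f))
Exponent = -2.6 * 1.29 / (3.42 * 0.95)
= -2.6 * 1.29 / 3.2490
= -1.032318
exp(-1.032318) = 0.356181
q = 0.135 * 0.356181
q = 0.048084 m^3/s/m

0.048084


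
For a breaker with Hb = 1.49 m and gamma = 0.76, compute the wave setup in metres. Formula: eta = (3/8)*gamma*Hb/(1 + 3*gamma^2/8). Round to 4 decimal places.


eta = (3/8) * gamma * Hb / (1 + 3*gamma^2/8)
Numerator = (3/8) * 0.76 * 1.49 = 0.424650
Denominator = 1 + 3*0.76^2/8 = 1 + 0.216600 = 1.216600
eta = 0.424650 / 1.216600
eta = 0.3490 m

0.3490


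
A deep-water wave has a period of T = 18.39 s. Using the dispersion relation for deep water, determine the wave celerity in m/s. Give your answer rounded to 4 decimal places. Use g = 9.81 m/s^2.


We use the deep-water celerity formula:
C = g * T / (2 * pi)
C = 9.81 * 18.39 / (2 * 3.14159...)
C = 180.405900 / 6.283185
C = 28.7125 m/s

28.7125


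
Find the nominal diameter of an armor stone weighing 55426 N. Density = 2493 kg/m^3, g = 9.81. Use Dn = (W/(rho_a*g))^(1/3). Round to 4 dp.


V = W / (rho_a * g)
V = 55426 / (2493 * 9.81)
V = 55426 / 24456.33
V = 2.266325 m^3
Dn = V^(1/3) = 2.266325^(1/3)
Dn = 1.3135 m

1.3135


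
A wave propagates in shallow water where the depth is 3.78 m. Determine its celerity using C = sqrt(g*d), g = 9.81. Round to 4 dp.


Using the shallow-water approximation:
C = sqrt(g * d) = sqrt(9.81 * 3.78)
C = sqrt(37.0818)
C = 6.0895 m/s

6.0895


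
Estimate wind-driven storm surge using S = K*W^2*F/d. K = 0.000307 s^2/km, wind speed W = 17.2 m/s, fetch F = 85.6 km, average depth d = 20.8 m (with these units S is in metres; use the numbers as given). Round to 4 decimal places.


S = K * W^2 * F / d
W^2 = 17.2^2 = 295.84
S = 0.000307 * 295.84 * 85.6 / 20.8
Numerator = 0.000307 * 295.84 * 85.6 = 7.774439
S = 7.774439 / 20.8 = 0.3738 m

0.3738


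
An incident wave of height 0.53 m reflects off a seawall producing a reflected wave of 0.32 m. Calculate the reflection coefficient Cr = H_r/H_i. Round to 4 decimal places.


Cr = H_r / H_i
Cr = 0.32 / 0.53
Cr = 0.6038

0.6038


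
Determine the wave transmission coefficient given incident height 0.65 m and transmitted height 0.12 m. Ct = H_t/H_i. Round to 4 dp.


Ct = H_t / H_i
Ct = 0.12 / 0.65
Ct = 0.1846

0.1846


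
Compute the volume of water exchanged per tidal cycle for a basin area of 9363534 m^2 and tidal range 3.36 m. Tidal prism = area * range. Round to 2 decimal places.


Tidal prism = Area * Tidal range
P = 9363534 * 3.36
P = 31461474.24 m^3

31461474.24


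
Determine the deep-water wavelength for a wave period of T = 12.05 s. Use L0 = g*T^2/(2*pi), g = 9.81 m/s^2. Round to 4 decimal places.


L0 = g * T^2 / (2 * pi)
L0 = 9.81 * 12.05^2 / (2 * pi)
L0 = 9.81 * 145.2025 / 6.28319
L0 = 1424.4365 / 6.28319
L0 = 226.7061 m

226.7061


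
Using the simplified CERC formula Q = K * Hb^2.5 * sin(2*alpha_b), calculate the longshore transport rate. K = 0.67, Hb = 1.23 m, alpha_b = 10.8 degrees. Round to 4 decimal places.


Q = K * Hb^2.5 * sin(2 * alpha_b)
Hb^2.5 = 1.23^2.5 = 1.677887
sin(2 * 10.8) = sin(21.6) = 0.368125
Q = 0.67 * 1.677887 * 0.368125
Q = 0.4138 m^3/s

0.4138


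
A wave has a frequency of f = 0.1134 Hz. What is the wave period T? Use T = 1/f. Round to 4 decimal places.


T = 1 / f
T = 1 / 0.1134
T = 8.8183 s

8.8183


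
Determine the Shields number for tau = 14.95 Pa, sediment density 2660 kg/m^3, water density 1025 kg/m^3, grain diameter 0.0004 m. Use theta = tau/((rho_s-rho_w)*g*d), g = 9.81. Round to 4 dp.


theta = tau / ((rho_s - rho_w) * g * d)
rho_s - rho_w = 2660 - 1025 = 1635
Denominator = 1635 * 9.81 * 0.0004 = 6.415740
theta = 14.95 / 6.415740
theta = 2.3302

2.3302


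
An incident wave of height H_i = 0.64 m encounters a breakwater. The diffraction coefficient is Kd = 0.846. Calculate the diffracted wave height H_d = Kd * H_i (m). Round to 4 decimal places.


H_d = Kd * H_i
H_d = 0.846 * 0.64
H_d = 0.5414 m

0.5414


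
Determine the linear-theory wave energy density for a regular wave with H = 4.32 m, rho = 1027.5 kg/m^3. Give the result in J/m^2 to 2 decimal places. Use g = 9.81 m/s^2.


E = (1/8) * rho * g * H^2
E = (1/8) * 1027.5 * 9.81 * 4.32^2
E = 0.125 * 1027.5 * 9.81 * 18.6624
E = 23514.10 J/m^2

23514.10


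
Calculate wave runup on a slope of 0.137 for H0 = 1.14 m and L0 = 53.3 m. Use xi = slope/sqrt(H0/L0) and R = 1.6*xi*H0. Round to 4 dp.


xi = slope / sqrt(H0/L0)
H0/L0 = 1.14/53.3 = 0.021388
sqrt(0.021388) = 0.146248
xi = 0.137 / 0.146248 = 0.936767
R = 1.6 * xi * H0 = 1.6 * 0.936767 * 1.14
R = 1.7087 m

1.7087


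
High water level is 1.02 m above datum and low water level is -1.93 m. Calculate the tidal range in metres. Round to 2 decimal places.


Tidal range = High water - Low water
Tidal range = 1.02 - (-1.93)
Tidal range = 2.95 m

2.95


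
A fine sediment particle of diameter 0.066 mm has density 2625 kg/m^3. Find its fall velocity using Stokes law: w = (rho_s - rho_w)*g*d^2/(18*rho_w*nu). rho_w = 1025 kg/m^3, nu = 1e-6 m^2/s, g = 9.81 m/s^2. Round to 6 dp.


w = (rho_s - rho_w) * g * d^2 / (18 * rho_w * nu)
d = 0.066 mm = 0.000066 m
rho_s - rho_w = 2625 - 1025 = 1600
Numerator = 1600 * 9.81 * (0.000066)^2 = 0.000068371776
Denominator = 18 * 1025 * 1e-6 = 0.018450
w = 0.003706 m/s

0.003706


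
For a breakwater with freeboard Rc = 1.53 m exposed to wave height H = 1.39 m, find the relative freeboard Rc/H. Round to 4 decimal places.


Relative freeboard = Rc / H
= 1.53 / 1.39
= 1.1007

1.1007


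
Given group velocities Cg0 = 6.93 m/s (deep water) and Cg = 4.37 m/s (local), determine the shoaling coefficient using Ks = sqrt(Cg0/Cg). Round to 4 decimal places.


Ks = sqrt(Cg0 / Cg)
Ks = sqrt(6.93 / 4.37)
Ks = sqrt(1.5858)
Ks = 1.2593

1.2593


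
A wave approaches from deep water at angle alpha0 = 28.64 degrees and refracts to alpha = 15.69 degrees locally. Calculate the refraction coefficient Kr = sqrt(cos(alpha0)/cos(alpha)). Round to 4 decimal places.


Kr = sqrt(cos(alpha0) / cos(alpha))
cos(28.64) = 0.877649
cos(15.69) = 0.962739
Kr = sqrt(0.877649 / 0.962739)
Kr = sqrt(0.911616)
Kr = 0.9548

0.9548


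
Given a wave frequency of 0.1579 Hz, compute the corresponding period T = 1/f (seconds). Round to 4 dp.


T = 1 / f
T = 1 / 0.1579
T = 6.3331 s

6.3331


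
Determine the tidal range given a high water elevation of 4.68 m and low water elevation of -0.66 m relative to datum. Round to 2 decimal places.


Tidal range = High water - Low water
Tidal range = 4.68 - (-0.66)
Tidal range = 5.34 m

5.34


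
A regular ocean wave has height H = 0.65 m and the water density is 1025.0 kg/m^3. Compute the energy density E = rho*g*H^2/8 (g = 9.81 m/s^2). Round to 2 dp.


E = (1/8) * rho * g * H^2
E = (1/8) * 1025.0 * 9.81 * 0.65^2
E = 0.125 * 1025.0 * 9.81 * 0.4225
E = 531.04 J/m^2

531.04


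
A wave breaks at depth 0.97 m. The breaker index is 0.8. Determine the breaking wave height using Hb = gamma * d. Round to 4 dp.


Hb = gamma * d
Hb = 0.8 * 0.97
Hb = 0.7760 m

0.7760


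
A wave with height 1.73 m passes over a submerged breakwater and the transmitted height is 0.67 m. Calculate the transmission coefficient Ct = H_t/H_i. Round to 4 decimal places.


Ct = H_t / H_i
Ct = 0.67 / 1.73
Ct = 0.3873

0.3873


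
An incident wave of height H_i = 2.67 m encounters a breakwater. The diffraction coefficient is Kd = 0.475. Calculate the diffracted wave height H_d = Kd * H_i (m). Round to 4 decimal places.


H_d = Kd * H_i
H_d = 0.475 * 2.67
H_d = 1.2683 m

1.2683


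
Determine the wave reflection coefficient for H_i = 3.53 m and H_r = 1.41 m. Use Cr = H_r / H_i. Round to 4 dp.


Cr = H_r / H_i
Cr = 1.41 / 3.53
Cr = 0.3994

0.3994


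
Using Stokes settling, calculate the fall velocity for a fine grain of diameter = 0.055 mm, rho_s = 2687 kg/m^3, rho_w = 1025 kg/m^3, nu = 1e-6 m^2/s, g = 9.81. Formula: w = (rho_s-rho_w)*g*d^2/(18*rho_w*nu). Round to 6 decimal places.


w = (rho_s - rho_w) * g * d^2 / (18 * rho_w * nu)
d = 0.055 mm = 0.000055 m
rho_s - rho_w = 2687 - 1025 = 1662
Numerator = 1662 * 9.81 * (0.000055)^2 = 0.000049320266
Denominator = 18 * 1025 * 1e-6 = 0.018450
w = 0.002673 m/s

0.002673


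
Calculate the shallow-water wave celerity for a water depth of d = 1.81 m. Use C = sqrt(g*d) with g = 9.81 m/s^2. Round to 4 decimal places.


Using the shallow-water approximation:
C = sqrt(g * d) = sqrt(9.81 * 1.81)
C = sqrt(17.7561)
C = 4.2138 m/s

4.2138


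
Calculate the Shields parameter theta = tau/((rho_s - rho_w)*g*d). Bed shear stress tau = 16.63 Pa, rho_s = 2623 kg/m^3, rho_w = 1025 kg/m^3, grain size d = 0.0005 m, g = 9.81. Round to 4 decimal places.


theta = tau / ((rho_s - rho_w) * g * d)
rho_s - rho_w = 2623 - 1025 = 1598
Denominator = 1598 * 9.81 * 0.0005 = 7.838190
theta = 16.63 / 7.838190
theta = 2.1217

2.1217


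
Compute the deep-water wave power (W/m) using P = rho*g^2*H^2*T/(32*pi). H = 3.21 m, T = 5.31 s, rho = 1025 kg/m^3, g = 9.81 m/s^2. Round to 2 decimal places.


P = rho * g^2 * H^2 * T / (32 * pi)
P = 1025 * 9.81^2 * 3.21^2 * 5.31 / (32 * pi)
P = 1025 * 96.2361 * 10.3041 * 5.31 / 100.53096
P = 53686.69 W/m

53686.69


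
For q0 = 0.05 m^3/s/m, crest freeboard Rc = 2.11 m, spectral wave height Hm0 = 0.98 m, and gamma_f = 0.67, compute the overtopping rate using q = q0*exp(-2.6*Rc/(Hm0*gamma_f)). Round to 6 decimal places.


q = q0 * exp(-2.6 * Rc / (Hm0 * gamma_f))
Exponent = -2.6 * 2.11 / (0.98 * 0.67)
= -2.6 * 2.11 / 0.6566
= -8.355163
exp(-8.355163) = 0.000235
q = 0.05 * 0.000235
q = 0.000012 m^3/s/m

0.000012


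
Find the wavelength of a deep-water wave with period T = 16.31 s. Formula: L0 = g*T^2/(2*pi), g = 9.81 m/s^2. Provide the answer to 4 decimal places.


L0 = g * T^2 / (2 * pi)
L0 = 9.81 * 16.31^2 / (2 * pi)
L0 = 9.81 * 266.0161 / 6.28319
L0 = 2609.6179 / 6.28319
L0 = 415.3336 m

415.3336


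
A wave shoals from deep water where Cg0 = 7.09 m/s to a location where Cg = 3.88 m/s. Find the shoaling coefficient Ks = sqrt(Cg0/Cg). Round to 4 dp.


Ks = sqrt(Cg0 / Cg)
Ks = sqrt(7.09 / 3.88)
Ks = sqrt(1.8273)
Ks = 1.3518

1.3518


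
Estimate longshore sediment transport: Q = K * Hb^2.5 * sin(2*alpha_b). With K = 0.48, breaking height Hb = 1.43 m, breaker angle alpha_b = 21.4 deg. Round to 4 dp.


Q = K * Hb^2.5 * sin(2 * alpha_b)
Hb^2.5 = 1.43^2.5 = 2.445345
sin(2 * 21.4) = sin(42.8) = 0.679441
Q = 0.48 * 2.445345 * 0.679441
Q = 0.7975 m^3/s

0.7975


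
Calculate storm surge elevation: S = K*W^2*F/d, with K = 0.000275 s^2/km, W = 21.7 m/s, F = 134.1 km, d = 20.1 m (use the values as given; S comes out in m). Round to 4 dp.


S = K * W^2 * F / d
W^2 = 21.7^2 = 470.89
S = 0.000275 * 470.89 * 134.1 / 20.1
Numerator = 0.000275 * 470.89 * 134.1 = 17.365246
S = 17.365246 / 20.1 = 0.8639 m

0.8639


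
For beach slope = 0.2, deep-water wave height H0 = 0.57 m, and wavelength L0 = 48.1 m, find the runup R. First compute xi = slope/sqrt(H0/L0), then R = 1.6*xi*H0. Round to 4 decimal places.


xi = slope / sqrt(H0/L0)
H0/L0 = 0.57/48.1 = 0.011850
sqrt(0.011850) = 0.108859
xi = 0.2 / 0.108859 = 1.837237
R = 1.6 * xi * H0 = 1.6 * 1.837237 * 0.57
R = 1.6756 m

1.6756


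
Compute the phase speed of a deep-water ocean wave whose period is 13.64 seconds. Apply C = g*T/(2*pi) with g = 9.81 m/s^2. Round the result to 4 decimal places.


We use the deep-water celerity formula:
C = g * T / (2 * pi)
C = 9.81 * 13.64 / (2 * 3.14159...)
C = 133.808400 / 6.283185
C = 21.2963 m/s

21.2963


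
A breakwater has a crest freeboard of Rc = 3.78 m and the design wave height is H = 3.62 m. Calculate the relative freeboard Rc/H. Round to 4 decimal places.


Relative freeboard = Rc / H
= 3.78 / 3.62
= 1.0442

1.0442


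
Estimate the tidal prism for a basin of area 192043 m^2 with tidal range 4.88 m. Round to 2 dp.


Tidal prism = Area * Tidal range
P = 192043 * 4.88
P = 937169.84 m^3

937169.84


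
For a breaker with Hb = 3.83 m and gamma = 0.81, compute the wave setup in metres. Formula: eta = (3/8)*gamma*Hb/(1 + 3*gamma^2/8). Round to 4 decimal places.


eta = (3/8) * gamma * Hb / (1 + 3*gamma^2/8)
Numerator = (3/8) * 0.81 * 3.83 = 1.163363
Denominator = 1 + 3*0.81^2/8 = 1 + 0.246038 = 1.246038
eta = 1.163363 / 1.246038
eta = 0.9336 m

0.9336


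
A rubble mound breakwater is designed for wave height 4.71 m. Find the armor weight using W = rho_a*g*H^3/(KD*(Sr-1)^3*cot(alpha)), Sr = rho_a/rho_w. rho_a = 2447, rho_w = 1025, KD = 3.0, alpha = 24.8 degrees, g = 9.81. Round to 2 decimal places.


Sr = rho_a / rho_w = 2447 / 1025 = 2.387317
(Sr - 1) = 1.387317
(Sr - 1)^3 = 2.670098
cot(24.8) = 1 / tan(24.8) = 1 / 0.462065 = 2.164198
Numerator = 2447 * 9.81 * 4.71^3 = 2508220.4137
Denominator = 3.0 * 2.670098 * 2.164198 = 17.335864
W = 2508220.4137 / 17.335864
W = 144683.90 N

144683.90


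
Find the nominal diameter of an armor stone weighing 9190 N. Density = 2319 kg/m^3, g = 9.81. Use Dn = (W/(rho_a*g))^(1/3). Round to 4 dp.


V = W / (rho_a * g)
V = 9190 / (2319 * 9.81)
V = 9190 / 22749.39
V = 0.403967 m^3
Dn = V^(1/3) = 0.403967^(1/3)
Dn = 0.7392 m

0.7392


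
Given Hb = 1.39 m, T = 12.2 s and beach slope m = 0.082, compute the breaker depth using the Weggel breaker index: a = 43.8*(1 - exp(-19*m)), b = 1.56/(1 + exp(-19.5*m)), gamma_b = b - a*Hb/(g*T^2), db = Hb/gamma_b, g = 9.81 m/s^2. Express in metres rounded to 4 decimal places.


a = 43.8 * (1 - exp(-19 * m))
exp(-19 * 0.082) = exp(-1.5580) = 0.210557
a = 43.8 * (1 - 0.210557) = 34.577614
b = 1.56 / (1 + exp(-19.5 * m))
exp(-19.5 * 0.082) = exp(-1.5990) = 0.202099
b = 1.56 / (1 + 0.202099) = 1.297731
Hb / (g * T^2) = 1.39 / (9.81 * 12.2^2) = 1.39 / 1460.1204 = 0.00095198
gamma_b = b - a * Hb/(g*T^2) = 1.297731 - 34.577614 * 0.00095198 = 1.264814
db = Hb / gamma_b = 1.39 / 1.264814
db = 1.0990 m

1.0990


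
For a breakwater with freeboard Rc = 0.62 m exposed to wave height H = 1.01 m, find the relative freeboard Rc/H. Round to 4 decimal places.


Relative freeboard = Rc / H
= 0.62 / 1.01
= 0.6139

0.6139


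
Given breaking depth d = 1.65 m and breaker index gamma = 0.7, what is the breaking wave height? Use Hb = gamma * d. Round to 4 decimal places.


Hb = gamma * d
Hb = 0.7 * 1.65
Hb = 1.1550 m

1.1550


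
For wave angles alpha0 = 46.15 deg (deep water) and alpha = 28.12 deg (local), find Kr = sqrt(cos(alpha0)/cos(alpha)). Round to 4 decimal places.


Kr = sqrt(cos(alpha0) / cos(alpha))
cos(46.15) = 0.692773
cos(28.12) = 0.881962
Kr = sqrt(0.692773 / 0.881962)
Kr = sqrt(0.785490)
Kr = 0.8863

0.8863


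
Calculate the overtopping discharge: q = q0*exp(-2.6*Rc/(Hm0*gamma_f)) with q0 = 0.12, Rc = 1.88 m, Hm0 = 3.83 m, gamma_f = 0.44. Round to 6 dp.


q = q0 * exp(-2.6 * Rc / (Hm0 * gamma_f))
Exponent = -2.6 * 1.88 / (3.83 * 0.44)
= -2.6 * 1.88 / 1.6852
= -2.900546
exp(-2.900546) = 0.054993
q = 0.12 * 0.054993
q = 0.006599 m^3/s/m

0.006599


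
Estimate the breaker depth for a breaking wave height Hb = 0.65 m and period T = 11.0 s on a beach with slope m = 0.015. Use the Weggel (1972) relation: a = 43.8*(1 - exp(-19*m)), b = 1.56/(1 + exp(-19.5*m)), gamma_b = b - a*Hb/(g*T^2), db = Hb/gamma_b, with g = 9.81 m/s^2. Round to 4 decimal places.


a = 43.8 * (1 - exp(-19 * m))
exp(-19 * 0.015) = exp(-0.2850) = 0.752014
a = 43.8 * (1 - 0.752014) = 10.861776
b = 1.56 / (1 + exp(-19.5 * m))
exp(-19.5 * 0.015) = exp(-0.2925) = 0.746395
b = 1.56 / (1 + 0.746395) = 0.893269
Hb / (g * T^2) = 0.65 / (9.81 * 11.0^2) = 0.65 / 1187.0100 = 0.00054759
gamma_b = b - a * Hb/(g*T^2) = 0.893269 - 10.861776 * 0.00054759 = 0.887321
db = Hb / gamma_b = 0.65 / 0.887321
db = 0.7325 m

0.7325


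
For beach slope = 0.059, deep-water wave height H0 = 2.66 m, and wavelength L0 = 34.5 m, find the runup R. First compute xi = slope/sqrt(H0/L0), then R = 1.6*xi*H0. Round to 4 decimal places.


xi = slope / sqrt(H0/L0)
H0/L0 = 2.66/34.5 = 0.077101
sqrt(0.077101) = 0.277671
xi = 0.059 / 0.277671 = 0.212481
R = 1.6 * xi * H0 = 1.6 * 0.212481 * 2.66
R = 0.9043 m

0.9043


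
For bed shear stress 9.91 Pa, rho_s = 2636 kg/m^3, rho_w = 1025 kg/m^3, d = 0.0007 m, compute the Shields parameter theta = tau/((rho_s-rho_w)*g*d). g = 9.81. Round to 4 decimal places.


theta = tau / ((rho_s - rho_w) * g * d)
rho_s - rho_w = 2636 - 1025 = 1611
Denominator = 1611 * 9.81 * 0.0007 = 11.062737
theta = 9.91 / 11.062737
theta = 0.8958

0.8958


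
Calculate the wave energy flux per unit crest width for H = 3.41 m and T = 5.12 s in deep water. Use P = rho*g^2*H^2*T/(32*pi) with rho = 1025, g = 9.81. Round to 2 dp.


P = rho * g^2 * H^2 * T / (32 * pi)
P = 1025 * 9.81^2 * 3.41^2 * 5.12 / (32 * pi)
P = 1025 * 96.2361 * 11.6281 * 5.12 / 100.53096
P = 58417.20 W/m

58417.20


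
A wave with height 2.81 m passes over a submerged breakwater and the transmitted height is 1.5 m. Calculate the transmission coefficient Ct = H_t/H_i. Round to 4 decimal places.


Ct = H_t / H_i
Ct = 1.5 / 2.81
Ct = 0.5338

0.5338


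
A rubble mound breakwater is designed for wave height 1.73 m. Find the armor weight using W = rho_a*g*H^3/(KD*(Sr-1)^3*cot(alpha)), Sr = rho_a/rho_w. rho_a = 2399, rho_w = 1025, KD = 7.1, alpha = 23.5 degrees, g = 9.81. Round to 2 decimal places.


Sr = rho_a / rho_w = 2399 / 1025 = 2.340488
(Sr - 1) = 1.340488
(Sr - 1)^3 = 2.408733
cot(23.5) = 1 / tan(23.5) = 1 / 0.434812 = 2.299843
Numerator = 2399 * 9.81 * 1.73^3 = 121853.3756
Denominator = 7.1 * 2.408733 * 2.299843 = 39.331912
W = 121853.3756 / 39.331912
W = 3098.08 N

3098.08


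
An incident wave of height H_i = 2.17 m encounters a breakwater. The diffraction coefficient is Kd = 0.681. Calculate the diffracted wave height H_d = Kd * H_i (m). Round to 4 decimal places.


H_d = Kd * H_i
H_d = 0.681 * 2.17
H_d = 1.4778 m

1.4778


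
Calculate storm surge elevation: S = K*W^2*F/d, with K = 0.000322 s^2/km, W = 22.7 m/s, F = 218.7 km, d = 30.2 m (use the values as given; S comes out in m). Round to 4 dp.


S = K * W^2 * F / d
W^2 = 22.7^2 = 515.29
S = 0.000322 * 515.29 * 218.7 / 30.2
Numerator = 0.000322 * 515.29 * 218.7 = 36.287443
S = 36.287443 / 30.2 = 1.2016 m

1.2016


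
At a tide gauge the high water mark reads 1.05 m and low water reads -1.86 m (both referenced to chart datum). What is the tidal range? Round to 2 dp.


Tidal range = High water - Low water
Tidal range = 1.05 - (-1.86)
Tidal range = 2.91 m

2.91


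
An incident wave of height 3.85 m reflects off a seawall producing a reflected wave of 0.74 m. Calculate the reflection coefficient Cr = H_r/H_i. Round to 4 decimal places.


Cr = H_r / H_i
Cr = 0.74 / 3.85
Cr = 0.1922

0.1922


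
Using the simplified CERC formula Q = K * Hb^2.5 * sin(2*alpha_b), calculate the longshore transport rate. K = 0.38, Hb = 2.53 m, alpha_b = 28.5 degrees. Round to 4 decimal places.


Q = K * Hb^2.5 * sin(2 * alpha_b)
Hb^2.5 = 2.53^2.5 = 10.181255
sin(2 * 28.5) = sin(57.0) = 0.838671
Q = 0.38 * 10.181255 * 0.838671
Q = 3.2447 m^3/s

3.2447


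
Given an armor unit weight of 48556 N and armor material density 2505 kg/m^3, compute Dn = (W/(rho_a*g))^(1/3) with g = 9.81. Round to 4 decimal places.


V = W / (rho_a * g)
V = 48556 / (2505 * 9.81)
V = 48556 / 24574.05
V = 1.975905 m^3
Dn = V^(1/3) = 1.975905^(1/3)
Dn = 1.2548 m

1.2548


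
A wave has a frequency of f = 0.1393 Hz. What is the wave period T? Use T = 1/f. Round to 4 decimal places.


T = 1 / f
T = 1 / 0.1393
T = 7.1788 s

7.1788


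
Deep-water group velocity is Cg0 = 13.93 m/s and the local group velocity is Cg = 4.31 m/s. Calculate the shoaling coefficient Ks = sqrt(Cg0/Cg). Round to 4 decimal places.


Ks = sqrt(Cg0 / Cg)
Ks = sqrt(13.93 / 4.31)
Ks = sqrt(3.2320)
Ks = 1.7978

1.7978


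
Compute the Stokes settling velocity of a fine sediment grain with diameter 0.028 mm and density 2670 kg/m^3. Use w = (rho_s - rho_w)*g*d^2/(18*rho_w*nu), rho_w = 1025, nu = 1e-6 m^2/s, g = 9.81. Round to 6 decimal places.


w = (rho_s - rho_w) * g * d^2 / (18 * rho_w * nu)
d = 0.028 mm = 0.000028 m
rho_s - rho_w = 2670 - 1025 = 1645
Numerator = 1645 * 9.81 * (0.000028)^2 = 0.000012651761
Denominator = 18 * 1025 * 1e-6 = 0.018450
w = 0.000686 m/s

0.000686


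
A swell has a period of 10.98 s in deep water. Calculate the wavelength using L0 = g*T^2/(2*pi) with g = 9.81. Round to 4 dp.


L0 = g * T^2 / (2 * pi)
L0 = 9.81 * 10.98^2 / (2 * pi)
L0 = 9.81 * 120.5604 / 6.28319
L0 = 1182.6975 / 6.28319
L0 = 188.2322 m

188.2322


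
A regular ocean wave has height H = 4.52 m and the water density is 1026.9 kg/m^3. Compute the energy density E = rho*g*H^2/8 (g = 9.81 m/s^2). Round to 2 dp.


E = (1/8) * rho * g * H^2
E = (1/8) * 1026.9 * 9.81 * 4.52^2
E = 0.125 * 1026.9 * 9.81 * 20.4304
E = 25726.70 J/m^2

25726.70


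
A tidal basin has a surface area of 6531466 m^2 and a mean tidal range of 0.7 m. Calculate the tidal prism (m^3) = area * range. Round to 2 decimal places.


Tidal prism = Area * Tidal range
P = 6531466 * 0.7
P = 4572026.20 m^3

4572026.20


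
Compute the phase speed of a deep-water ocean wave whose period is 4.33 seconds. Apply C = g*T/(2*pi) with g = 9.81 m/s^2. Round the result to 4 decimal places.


We use the deep-water celerity formula:
C = g * T / (2 * pi)
C = 9.81 * 4.33 / (2 * 3.14159...)
C = 42.477300 / 6.283185
C = 6.7605 m/s

6.7605


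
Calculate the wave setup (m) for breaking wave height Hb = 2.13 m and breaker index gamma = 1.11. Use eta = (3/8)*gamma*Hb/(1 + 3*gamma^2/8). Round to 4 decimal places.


eta = (3/8) * gamma * Hb / (1 + 3*gamma^2/8)
Numerator = (3/8) * 1.11 * 2.13 = 0.886613
Denominator = 1 + 3*1.11^2/8 = 1 + 0.462038 = 1.462038
eta = 0.886613 / 1.462038
eta = 0.6064 m

0.6064


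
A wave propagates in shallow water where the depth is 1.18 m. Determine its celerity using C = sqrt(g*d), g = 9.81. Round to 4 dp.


Using the shallow-water approximation:
C = sqrt(g * d) = sqrt(9.81 * 1.18)
C = sqrt(11.5758)
C = 3.4023 m/s

3.4023


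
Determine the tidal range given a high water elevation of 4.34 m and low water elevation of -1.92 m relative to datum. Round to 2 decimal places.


Tidal range = High water - Low water
Tidal range = 4.34 - (-1.92)
Tidal range = 6.26 m

6.26


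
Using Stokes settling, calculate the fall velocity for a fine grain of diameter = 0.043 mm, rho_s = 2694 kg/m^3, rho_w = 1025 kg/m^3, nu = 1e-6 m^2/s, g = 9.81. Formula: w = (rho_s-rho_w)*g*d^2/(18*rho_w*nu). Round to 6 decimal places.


w = (rho_s - rho_w) * g * d^2 / (18 * rho_w * nu)
d = 0.043 mm = 0.000043 m
rho_s - rho_w = 2694 - 1025 = 1669
Numerator = 1669 * 9.81 * (0.000043)^2 = 0.000030273474
Denominator = 18 * 1025 * 1e-6 = 0.018450
w = 0.001641 m/s

0.001641


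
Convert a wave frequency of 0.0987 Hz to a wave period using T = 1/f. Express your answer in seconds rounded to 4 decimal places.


T = 1 / f
T = 1 / 0.0987
T = 10.1317 s

10.1317


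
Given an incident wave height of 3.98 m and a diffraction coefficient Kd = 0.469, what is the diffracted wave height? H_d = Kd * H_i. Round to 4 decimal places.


H_d = Kd * H_i
H_d = 0.469 * 3.98
H_d = 1.8666 m

1.8666


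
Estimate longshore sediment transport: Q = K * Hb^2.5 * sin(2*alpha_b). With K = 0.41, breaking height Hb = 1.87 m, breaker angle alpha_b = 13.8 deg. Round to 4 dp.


Q = K * Hb^2.5 * sin(2 * alpha_b)
Hb^2.5 = 1.87^2.5 = 4.781939
sin(2 * 13.8) = sin(27.6) = 0.463296
Q = 0.41 * 4.781939 * 0.463296
Q = 0.9083 m^3/s

0.9083


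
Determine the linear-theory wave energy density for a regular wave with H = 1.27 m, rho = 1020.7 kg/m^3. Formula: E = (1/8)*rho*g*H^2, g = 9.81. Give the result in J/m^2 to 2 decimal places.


E = (1/8) * rho * g * H^2
E = (1/8) * 1020.7 * 9.81 * 1.27^2
E = 0.125 * 1020.7 * 9.81 * 1.6129
E = 2018.76 J/m^2

2018.76


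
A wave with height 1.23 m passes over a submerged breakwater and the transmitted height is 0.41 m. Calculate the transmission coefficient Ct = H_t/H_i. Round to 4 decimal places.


Ct = H_t / H_i
Ct = 0.41 / 1.23
Ct = 0.3333

0.3333


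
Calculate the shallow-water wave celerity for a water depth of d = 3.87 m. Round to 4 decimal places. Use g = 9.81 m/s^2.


Using the shallow-water approximation:
C = sqrt(g * d) = sqrt(9.81 * 3.87)
C = sqrt(37.9647)
C = 6.1616 m/s

6.1616


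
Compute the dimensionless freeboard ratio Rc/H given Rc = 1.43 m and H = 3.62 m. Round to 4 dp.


Relative freeboard = Rc / H
= 1.43 / 3.62
= 0.3950

0.3950


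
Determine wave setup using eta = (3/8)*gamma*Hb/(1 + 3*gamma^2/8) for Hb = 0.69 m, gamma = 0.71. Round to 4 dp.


eta = (3/8) * gamma * Hb / (1 + 3*gamma^2/8)
Numerator = (3/8) * 0.71 * 0.69 = 0.183712
Denominator = 1 + 3*0.71^2/8 = 1 + 0.189038 = 1.189038
eta = 0.183712 / 1.189038
eta = 0.1545 m

0.1545


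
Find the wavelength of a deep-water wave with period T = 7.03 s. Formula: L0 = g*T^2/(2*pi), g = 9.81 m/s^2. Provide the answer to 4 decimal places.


L0 = g * T^2 / (2 * pi)
L0 = 9.81 * 7.03^2 / (2 * pi)
L0 = 9.81 * 49.4209 / 6.28319
L0 = 484.8190 / 6.28319
L0 = 77.1613 m

77.1613


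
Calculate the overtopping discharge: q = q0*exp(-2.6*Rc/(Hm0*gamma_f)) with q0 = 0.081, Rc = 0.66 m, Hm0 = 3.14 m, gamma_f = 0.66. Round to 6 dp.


q = q0 * exp(-2.6 * Rc / (Hm0 * gamma_f))
Exponent = -2.6 * 0.66 / (3.14 * 0.66)
= -2.6 * 0.66 / 2.0724
= -0.828025
exp(-0.828025) = 0.436911
q = 0.081 * 0.436911
q = 0.035390 m^3/s/m

0.035390


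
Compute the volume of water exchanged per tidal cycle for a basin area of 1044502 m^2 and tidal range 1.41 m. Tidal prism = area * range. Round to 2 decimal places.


Tidal prism = Area * Tidal range
P = 1044502 * 1.41
P = 1472747.82 m^3

1472747.82


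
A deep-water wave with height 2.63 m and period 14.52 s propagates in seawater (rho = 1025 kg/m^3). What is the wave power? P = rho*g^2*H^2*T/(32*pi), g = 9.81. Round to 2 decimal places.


P = rho * g^2 * H^2 * T / (32 * pi)
P = 1025 * 9.81^2 * 2.63^2 * 14.52 / (32 * pi)
P = 1025 * 96.2361 * 6.9169 * 14.52 / 100.53096
P = 98546.26 W/m

98546.26


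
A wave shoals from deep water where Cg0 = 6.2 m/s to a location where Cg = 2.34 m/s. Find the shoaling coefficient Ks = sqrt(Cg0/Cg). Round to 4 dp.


Ks = sqrt(Cg0 / Cg)
Ks = sqrt(6.2 / 2.34)
Ks = sqrt(2.6496)
Ks = 1.6278

1.6278


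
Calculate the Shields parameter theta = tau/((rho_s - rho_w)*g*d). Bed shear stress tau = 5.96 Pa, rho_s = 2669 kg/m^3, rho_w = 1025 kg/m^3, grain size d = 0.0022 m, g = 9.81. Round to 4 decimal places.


theta = tau / ((rho_s - rho_w) * g * d)
rho_s - rho_w = 2669 - 1025 = 1644
Denominator = 1644 * 9.81 * 0.0022 = 35.480808
theta = 5.96 / 35.480808
theta = 0.1680

0.1680


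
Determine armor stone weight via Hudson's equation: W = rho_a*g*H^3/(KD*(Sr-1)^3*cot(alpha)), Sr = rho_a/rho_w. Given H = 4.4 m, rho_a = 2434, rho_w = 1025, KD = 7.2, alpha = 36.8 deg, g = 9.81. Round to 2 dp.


Sr = rho_a / rho_w = 2434 / 1025 = 2.374634
(Sr - 1) = 1.374634
(Sr - 1)^3 = 2.597535
cot(36.8) = 1 / tan(36.8) = 1 / 0.748096 = 1.336728
Numerator = 2434 * 9.81 * 4.4^3 = 2033984.3674
Denominator = 7.2 * 2.597535 * 1.336728 = 24.999815
W = 2033984.3674 / 24.999815
W = 81359.98 N

81359.98


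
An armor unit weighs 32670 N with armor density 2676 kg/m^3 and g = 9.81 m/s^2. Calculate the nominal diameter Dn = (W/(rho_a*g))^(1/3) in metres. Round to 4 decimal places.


V = W / (rho_a * g)
V = 32670 / (2676 * 9.81)
V = 32670 / 26251.56
V = 1.244497 m^3
Dn = V^(1/3) = 1.244497^(1/3)
Dn = 1.0756 m

1.0756


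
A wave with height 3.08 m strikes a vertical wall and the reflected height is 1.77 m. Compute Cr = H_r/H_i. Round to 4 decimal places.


Cr = H_r / H_i
Cr = 1.77 / 3.08
Cr = 0.5747

0.5747


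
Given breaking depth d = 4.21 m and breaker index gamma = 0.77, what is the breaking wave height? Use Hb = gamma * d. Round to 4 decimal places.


Hb = gamma * d
Hb = 0.77 * 4.21
Hb = 3.2417 m

3.2417


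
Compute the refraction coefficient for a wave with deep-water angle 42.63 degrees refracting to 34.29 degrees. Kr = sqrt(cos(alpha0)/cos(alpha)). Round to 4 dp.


Kr = sqrt(cos(alpha0) / cos(alpha))
cos(42.63) = 0.735743
cos(34.29) = 0.826197
Kr = sqrt(0.735743 / 0.826197)
Kr = sqrt(0.890518)
Kr = 0.9437

0.9437


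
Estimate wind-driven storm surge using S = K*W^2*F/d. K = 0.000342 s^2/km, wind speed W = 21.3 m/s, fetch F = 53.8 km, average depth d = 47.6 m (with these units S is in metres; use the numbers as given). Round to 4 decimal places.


S = K * W^2 * F / d
W^2 = 21.3^2 = 453.69
S = 0.000342 * 453.69 * 53.8 / 47.6
Numerator = 0.000342 * 453.69 * 53.8 = 8.347715
S = 8.347715 / 47.6 = 0.1754 m

0.1754


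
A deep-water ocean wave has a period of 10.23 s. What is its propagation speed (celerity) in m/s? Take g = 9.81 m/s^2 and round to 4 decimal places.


We use the deep-water celerity formula:
C = g * T / (2 * pi)
C = 9.81 * 10.23 / (2 * 3.14159...)
C = 100.356300 / 6.283185
C = 15.9722 m/s

15.9722


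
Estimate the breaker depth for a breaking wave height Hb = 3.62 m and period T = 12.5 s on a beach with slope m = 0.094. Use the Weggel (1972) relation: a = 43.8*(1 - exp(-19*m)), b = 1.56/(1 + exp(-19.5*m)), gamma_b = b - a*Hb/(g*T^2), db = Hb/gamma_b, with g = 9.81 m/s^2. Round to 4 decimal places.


a = 43.8 * (1 - exp(-19 * m))
exp(-19 * 0.094) = exp(-1.7860) = 0.167629
a = 43.8 * (1 - 0.167629) = 36.457835
b = 1.56 / (1 + exp(-19.5 * m))
exp(-19.5 * 0.094) = exp(-1.8330) = 0.159933
b = 1.56 / (1 + 0.159933) = 1.344905
Hb / (g * T^2) = 3.62 / (9.81 * 12.5^2) = 3.62 / 1532.8125 = 0.00236167
gamma_b = b - a * Hb/(g*T^2) = 1.344905 - 36.457835 * 0.00236167 = 1.258804
db = Hb / gamma_b = 3.62 / 1.258804
db = 2.8757 m

2.8757


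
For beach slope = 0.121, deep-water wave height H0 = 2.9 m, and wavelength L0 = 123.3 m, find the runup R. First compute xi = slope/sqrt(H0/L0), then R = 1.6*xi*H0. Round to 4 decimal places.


xi = slope / sqrt(H0/L0)
H0/L0 = 2.9/123.3 = 0.023520
sqrt(0.023520) = 0.153362
xi = 0.121 / 0.153362 = 0.788983
R = 1.6 * xi * H0 = 1.6 * 0.788983 * 2.9
R = 3.6609 m

3.6609


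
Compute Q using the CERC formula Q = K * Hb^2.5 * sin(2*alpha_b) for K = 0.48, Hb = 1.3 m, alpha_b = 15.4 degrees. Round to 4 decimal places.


Q = K * Hb^2.5 * sin(2 * alpha_b)
Hb^2.5 = 1.3^2.5 = 1.926896
sin(2 * 15.4) = sin(30.8) = 0.512043
Q = 0.48 * 1.926896 * 0.512043
Q = 0.4736 m^3/s

0.4736


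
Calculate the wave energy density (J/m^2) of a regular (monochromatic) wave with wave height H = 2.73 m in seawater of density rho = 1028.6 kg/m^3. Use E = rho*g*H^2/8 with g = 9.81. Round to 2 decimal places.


E = (1/8) * rho * g * H^2
E = (1/8) * 1028.6 * 9.81 * 2.73^2
E = 0.125 * 1028.6 * 9.81 * 7.4529
E = 9400.50 J/m^2

9400.50


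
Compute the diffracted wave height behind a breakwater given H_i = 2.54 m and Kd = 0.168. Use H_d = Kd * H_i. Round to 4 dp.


H_d = Kd * H_i
H_d = 0.168 * 2.54
H_d = 0.4267 m

0.4267


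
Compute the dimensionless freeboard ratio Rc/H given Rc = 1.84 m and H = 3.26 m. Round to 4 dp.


Relative freeboard = Rc / H
= 1.84 / 3.26
= 0.5644

0.5644


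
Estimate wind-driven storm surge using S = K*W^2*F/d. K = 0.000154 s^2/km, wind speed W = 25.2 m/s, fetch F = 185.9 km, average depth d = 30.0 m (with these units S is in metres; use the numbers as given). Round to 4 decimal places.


S = K * W^2 * F / d
W^2 = 25.2^2 = 635.04
S = 0.000154 * 635.04 * 185.9 / 30.0
Numerator = 0.000154 * 635.04 * 185.9 = 18.180306
S = 18.180306 / 30.0 = 0.6060 m

0.6060


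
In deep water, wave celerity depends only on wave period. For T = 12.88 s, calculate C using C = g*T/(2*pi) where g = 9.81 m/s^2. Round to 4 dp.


We use the deep-water celerity formula:
C = g * T / (2 * pi)
C = 9.81 * 12.88 / (2 * 3.14159...)
C = 126.352800 / 6.283185
C = 20.1097 m/s

20.1097


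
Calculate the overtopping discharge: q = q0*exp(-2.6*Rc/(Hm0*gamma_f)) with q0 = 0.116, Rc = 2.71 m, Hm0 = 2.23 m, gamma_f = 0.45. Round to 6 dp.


q = q0 * exp(-2.6 * Rc / (Hm0 * gamma_f))
Exponent = -2.6 * 2.71 / (2.23 * 0.45)
= -2.6 * 2.71 / 1.0035
= -7.021425
exp(-7.021425) = 0.000893
q = 0.116 * 0.000893
q = 0.000104 m^3/s/m

0.000104


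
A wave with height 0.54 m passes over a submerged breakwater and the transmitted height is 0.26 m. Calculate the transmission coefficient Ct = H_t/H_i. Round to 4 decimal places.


Ct = H_t / H_i
Ct = 0.26 / 0.54
Ct = 0.4815

0.4815


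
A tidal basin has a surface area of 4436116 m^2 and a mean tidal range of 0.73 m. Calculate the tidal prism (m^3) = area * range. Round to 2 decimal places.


Tidal prism = Area * Tidal range
P = 4436116 * 0.73
P = 3238364.68 m^3

3238364.68


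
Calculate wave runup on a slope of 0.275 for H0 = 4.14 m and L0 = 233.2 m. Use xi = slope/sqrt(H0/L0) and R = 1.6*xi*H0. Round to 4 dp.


xi = slope / sqrt(H0/L0)
H0/L0 = 4.14/233.2 = 0.017753
sqrt(0.017753) = 0.133240
xi = 0.275 / 0.133240 = 2.063939
R = 1.6 * xi * H0 = 1.6 * 2.063939 * 4.14
R = 13.6715 m

13.6715


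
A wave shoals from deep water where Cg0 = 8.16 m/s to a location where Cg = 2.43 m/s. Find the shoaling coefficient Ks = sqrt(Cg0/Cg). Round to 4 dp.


Ks = sqrt(Cg0 / Cg)
Ks = sqrt(8.16 / 2.43)
Ks = sqrt(3.3580)
Ks = 1.8325

1.8325


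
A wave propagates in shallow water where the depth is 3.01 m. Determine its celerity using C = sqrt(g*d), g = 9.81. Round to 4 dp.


Using the shallow-water approximation:
C = sqrt(g * d) = sqrt(9.81 * 3.01)
C = sqrt(29.5281)
C = 5.4340 m/s

5.4340


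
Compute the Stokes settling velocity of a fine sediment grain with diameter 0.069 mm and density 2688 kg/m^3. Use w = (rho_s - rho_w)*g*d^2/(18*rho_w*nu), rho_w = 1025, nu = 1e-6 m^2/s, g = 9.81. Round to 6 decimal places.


w = (rho_s - rho_w) * g * d^2 / (18 * rho_w * nu)
d = 0.069 mm = 0.000069 m
rho_s - rho_w = 2688 - 1025 = 1663
Numerator = 1663 * 9.81 * (0.000069)^2 = 0.000077671097
Denominator = 18 * 1025 * 1e-6 = 0.018450
w = 0.004210 m/s

0.004210


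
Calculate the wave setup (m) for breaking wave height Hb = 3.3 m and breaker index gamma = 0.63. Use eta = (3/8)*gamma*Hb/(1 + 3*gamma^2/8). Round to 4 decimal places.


eta = (3/8) * gamma * Hb / (1 + 3*gamma^2/8)
Numerator = (3/8) * 0.63 * 3.3 = 0.779625
Denominator = 1 + 3*0.63^2/8 = 1 + 0.148838 = 1.148838
eta = 0.779625 / 1.148838
eta = 0.6786 m

0.6786


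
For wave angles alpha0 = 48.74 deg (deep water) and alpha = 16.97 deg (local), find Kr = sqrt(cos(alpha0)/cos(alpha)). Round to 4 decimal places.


Kr = sqrt(cos(alpha0) / cos(alpha))
cos(48.74) = 0.659477
cos(16.97) = 0.956458
Kr = sqrt(0.659477 / 0.956458)
Kr = sqrt(0.689499)
Kr = 0.8304

0.8304


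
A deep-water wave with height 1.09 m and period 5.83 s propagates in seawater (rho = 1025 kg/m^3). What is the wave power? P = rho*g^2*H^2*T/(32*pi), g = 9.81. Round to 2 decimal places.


P = rho * g^2 * H^2 * T / (32 * pi)
P = 1025 * 9.81^2 * 1.09^2 * 5.83 / (32 * pi)
P = 1025 * 96.2361 * 1.1881 * 5.83 / 100.53096
P = 6796.47 W/m

6796.47


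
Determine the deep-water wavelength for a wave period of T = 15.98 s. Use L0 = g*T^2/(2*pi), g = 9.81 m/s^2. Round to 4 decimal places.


L0 = g * T^2 / (2 * pi)
L0 = 9.81 * 15.98^2 / (2 * pi)
L0 = 9.81 * 255.3604 / 6.28319
L0 = 2505.0855 / 6.28319
L0 = 398.6967 m

398.6967


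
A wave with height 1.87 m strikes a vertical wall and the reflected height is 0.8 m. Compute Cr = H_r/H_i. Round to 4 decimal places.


Cr = H_r / H_i
Cr = 0.8 / 1.87
Cr = 0.4278

0.4278


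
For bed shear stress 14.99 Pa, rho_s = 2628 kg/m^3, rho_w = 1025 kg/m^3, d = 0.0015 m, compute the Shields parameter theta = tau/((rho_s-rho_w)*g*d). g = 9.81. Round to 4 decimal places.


theta = tau / ((rho_s - rho_w) * g * d)
rho_s - rho_w = 2628 - 1025 = 1603
Denominator = 1603 * 9.81 * 0.0015 = 23.588145
theta = 14.99 / 23.588145
theta = 0.6355

0.6355


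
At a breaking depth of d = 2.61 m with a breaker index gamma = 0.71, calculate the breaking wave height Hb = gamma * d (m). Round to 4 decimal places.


Hb = gamma * d
Hb = 0.71 * 2.61
Hb = 1.8531 m

1.8531


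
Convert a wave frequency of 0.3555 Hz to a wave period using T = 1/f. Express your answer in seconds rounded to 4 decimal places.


T = 1 / f
T = 1 / 0.3555
T = 2.8129 s

2.8129


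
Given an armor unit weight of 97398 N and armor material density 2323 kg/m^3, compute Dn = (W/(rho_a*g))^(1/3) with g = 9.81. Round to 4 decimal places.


V = W / (rho_a * g)
V = 97398 / (2323 * 9.81)
V = 97398 / 22788.63
V = 4.273973 m^3
Dn = V^(1/3) = 4.273973^(1/3)
Dn = 1.6228 m

1.6228


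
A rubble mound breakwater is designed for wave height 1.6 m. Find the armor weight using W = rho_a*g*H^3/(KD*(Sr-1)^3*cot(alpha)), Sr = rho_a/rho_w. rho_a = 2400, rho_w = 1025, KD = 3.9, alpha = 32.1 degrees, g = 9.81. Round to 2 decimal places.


Sr = rho_a / rho_w = 2400 / 1025 = 2.341463
(Sr - 1) = 1.341463
(Sr - 1)^3 = 2.413996
cot(32.1) = 1 / tan(32.1) = 1 / 0.627299 = 1.594137
Numerator = 2400 * 9.81 * 1.6^3 = 96436.2240
Denominator = 3.9 * 2.413996 * 1.594137 = 15.008132
W = 96436.2240 / 15.008132
W = 6425.60 N

6425.60


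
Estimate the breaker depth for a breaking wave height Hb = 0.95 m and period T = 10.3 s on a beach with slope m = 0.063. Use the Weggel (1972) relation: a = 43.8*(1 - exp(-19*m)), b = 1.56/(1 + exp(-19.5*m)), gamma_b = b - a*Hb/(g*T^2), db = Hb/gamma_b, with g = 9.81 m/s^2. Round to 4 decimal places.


a = 43.8 * (1 - exp(-19 * m))
exp(-19 * 0.063) = exp(-1.1970) = 0.302099
a = 43.8 * (1 - 0.302099) = 30.568057
b = 1.56 / (1 + exp(-19.5 * m))
exp(-19.5 * 0.063) = exp(-1.2285) = 0.292731
b = 1.56 / (1 + 0.292731) = 1.206747
Hb / (g * T^2) = 0.95 / (9.81 * 10.3^2) = 0.95 / 1040.7429 = 0.00091281
gamma_b = b - a * Hb/(g*T^2) = 1.206747 - 30.568057 * 0.00091281 = 1.178844
db = Hb / gamma_b = 0.95 / 1.178844
db = 0.8059 m

0.8059
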